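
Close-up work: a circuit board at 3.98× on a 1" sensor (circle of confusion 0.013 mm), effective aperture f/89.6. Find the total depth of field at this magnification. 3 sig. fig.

At magnification m, DoF ≈ 2·N_eff·c/m² = 2 × 89.6 × 0.013 / 3.98² = 2.33 / 15.84 ≈ 0.147 mm.

0.147 mm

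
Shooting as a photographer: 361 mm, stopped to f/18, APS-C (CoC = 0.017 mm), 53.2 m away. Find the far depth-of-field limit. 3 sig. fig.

Hyperfocal distance H = f²/(N·c) + f = 361²/(18 × 0.017) + 361 = 130321/0.306 + 361 ≈ 426246.6 mm ≈ 426.2 m.
Far limit Df = s·(H − f)/(H − s) = 53200 × (426246.6 − 361) / (426246.6 − 53200) = 53200 × 425885.6 / 373046.6 ≈ 60735 mm ≈ 60.7 m.

60.7 m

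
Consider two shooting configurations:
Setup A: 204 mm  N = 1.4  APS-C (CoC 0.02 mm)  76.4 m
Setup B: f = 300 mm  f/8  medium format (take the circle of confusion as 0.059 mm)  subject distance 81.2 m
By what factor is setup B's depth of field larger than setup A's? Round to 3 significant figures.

Setup A: H = 204²/(1.4×0.02) + 204 ≈ 1486489.7 mm; DoF = Df − Dn = 80528.4 − 72674.3 ≈ 7854.1 mm.
Setup B: H = 300²/(8×0.059) + 300 ≈ 190978.0 mm; DoF = Df − Dn = 141040 − 57011 ≈ 84029 mm.
Ratio = 84029 / 7854.1 ≈ 10.7.

10.7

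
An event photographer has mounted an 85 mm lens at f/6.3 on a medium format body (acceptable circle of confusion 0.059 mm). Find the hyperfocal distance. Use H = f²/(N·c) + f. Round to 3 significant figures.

19.5 m

Hyperfocal distance H = f²/(N·c) + f = 85²/(6.3 × 0.059) + 85 = 7225/0.3717 + 85 ≈ 19522.7 mm ≈ 19.5 m.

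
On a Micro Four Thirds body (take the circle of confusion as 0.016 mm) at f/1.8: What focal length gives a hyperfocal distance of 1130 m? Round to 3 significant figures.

From H = f²/(N·c) + f, with f ≪ H: f ≈ √(H·N·c) = √(1130000 × 1.8 × 0.016) = √32544 ≈ 180.4 mm.
The +f correction barely moves this — solving exactly, f² + N·c·f − N·c·H = 0 ⇒ f = (−N·c + √((N·c)² + 4·N·c·H))/2 = (−0.0288 + √130176)/2 ≈ 180.39 mm, so f ≈ 180 mm.

180 mm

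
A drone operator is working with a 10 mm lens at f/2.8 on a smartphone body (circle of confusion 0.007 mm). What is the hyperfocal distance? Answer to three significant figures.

Hyperfocal distance H = f²/(N·c) + f = 10²/(2.8 × 0.007) + 10 = 100/0.0196 + 10 ≈ 5112.0 mm ≈ 5.11 m.

5.11 m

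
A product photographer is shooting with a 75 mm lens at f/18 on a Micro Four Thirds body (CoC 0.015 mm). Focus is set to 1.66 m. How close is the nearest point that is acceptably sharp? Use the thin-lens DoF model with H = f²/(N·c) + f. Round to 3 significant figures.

Hyperfocal distance H = f²/(N·c) + f = 75²/(18 × 0.015) + 75 = 5625/0.27 + 75 ≈ 20908.3 mm ≈ 20.91 m.
Near limit Dn = s·(H − f)/(H + s − 2f) = 1660 × (20908.3 − 75) / (20908.3 + 1660 − 2 × 75) = 1660 × 20833.3 / 22418.3 ≈ 1542.6 mm ≈ 1.54 m.

1.54 m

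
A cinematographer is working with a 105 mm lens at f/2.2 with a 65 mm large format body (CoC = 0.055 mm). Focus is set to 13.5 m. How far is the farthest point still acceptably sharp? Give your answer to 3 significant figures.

15.8 m

Hyperfocal distance H = f²/(N·c) + f = 105²/(2.2 × 0.055) + 105 = 11025/0.121 + 105 ≈ 91220.7 mm ≈ 91.22 m.
Far limit Df = s·(H − f)/(H − s) = 13500 × (91220.7 − 105) / (91220.7 − 13500) = 13500 × 91115.7 / 77720.7 ≈ 15827 mm ≈ 15.8 m.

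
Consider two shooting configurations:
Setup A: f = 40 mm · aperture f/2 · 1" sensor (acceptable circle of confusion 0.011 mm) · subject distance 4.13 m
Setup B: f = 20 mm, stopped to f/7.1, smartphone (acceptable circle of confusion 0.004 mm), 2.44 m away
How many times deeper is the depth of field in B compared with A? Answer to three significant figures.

1.85

Setup A: H = 40²/(2×0.011) + 40 ≈ 72767.3 mm; DoF = Df − Dn = 4376.10 − 3910.11 ≈ 465.99 mm.
Setup B: H = 20²/(7.1×0.004) + 20 ≈ 14104.5 mm; DoF = Df − Dn = 2946.22 − 2082.23 ≈ 863.99 mm.
Ratio = 863.99 / 465.99 ≈ 1.85.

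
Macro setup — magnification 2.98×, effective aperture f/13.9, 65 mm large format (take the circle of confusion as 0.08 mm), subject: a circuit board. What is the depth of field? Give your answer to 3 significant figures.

0.250 mm

At magnification m, DoF ≈ 2·N_eff·c/m² = 2 × 13.9 × 0.08 / 2.98² = 2.224 / 8.88 ≈ 0.25 mm.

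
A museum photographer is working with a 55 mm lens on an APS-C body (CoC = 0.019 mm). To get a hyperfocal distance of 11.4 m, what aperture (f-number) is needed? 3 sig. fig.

f/14

Rearrange H = f²/(N·c) + f for N: N = f² / ((H − f)·c).
N = 55² / ((11400 − 55) × 0.019) = 3025 / 215.6 ≈ 14.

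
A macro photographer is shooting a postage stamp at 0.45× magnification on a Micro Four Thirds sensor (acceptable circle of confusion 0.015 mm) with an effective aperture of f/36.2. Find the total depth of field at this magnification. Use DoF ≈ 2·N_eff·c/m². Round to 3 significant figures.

5.36 mm

At magnification m, DoF ≈ 2·N_eff·c/m² = 2 × 36.2 × 0.015 / 0.45² = 1.086 / 0.2025 ≈ 5.36 mm.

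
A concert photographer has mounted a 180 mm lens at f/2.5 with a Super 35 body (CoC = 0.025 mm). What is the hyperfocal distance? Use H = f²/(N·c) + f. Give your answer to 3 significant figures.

519 m

Hyperfocal distance H = f²/(N·c) + f = 180²/(2.5 × 0.025) + 180 = 32400/0.0625 + 180 ≈ 518580.0 mm ≈ 519 m.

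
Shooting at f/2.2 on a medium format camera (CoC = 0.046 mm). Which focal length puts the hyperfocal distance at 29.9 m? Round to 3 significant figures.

55.0 mm

From H = f²/(N·c) + f, with f ≪ H: f ≈ √(H·N·c) = √(29900 × 2.2 × 0.046) = √3025.9 ≈ 55.01 mm.
The +f correction barely moves this — solving exactly, f² + N·c·f − N·c·H = 0 ⇒ f = (−N·c + √((N·c)² + 4·N·c·H))/2 = (−0.1012 + √12104)/2 ≈ 54.957 mm, so f ≈ 55.0 mm.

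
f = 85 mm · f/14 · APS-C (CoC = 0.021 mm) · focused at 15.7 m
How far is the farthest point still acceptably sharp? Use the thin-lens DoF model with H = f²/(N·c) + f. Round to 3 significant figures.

43.1 m

Hyperfocal distance H = f²/(N·c) + f = 85²/(14 × 0.021) + 85 = 7225/0.294 + 85 ≈ 24659.8 mm ≈ 24.66 m.
Far limit Df = s·(H − f)/(H − s) = 15700 × (24659.8 − 85) / (24659.8 − 15700) = 15700 × 24574.8 / 8959.8 ≈ 43062 mm ≈ 43.1 m.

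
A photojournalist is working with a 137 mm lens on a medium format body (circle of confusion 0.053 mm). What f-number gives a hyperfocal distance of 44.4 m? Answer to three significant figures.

f/8

Rearrange H = f²/(N·c) + f for N: N = f² / ((H − f)·c).
N = 137² / ((44400 − 137) × 0.053) = 18769 / 2346 ≈ 8.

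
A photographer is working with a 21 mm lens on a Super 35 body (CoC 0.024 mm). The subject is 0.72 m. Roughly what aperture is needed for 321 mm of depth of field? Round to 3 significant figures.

f/5.59

Write h = H − f = f²/(N·c). The thin-lens limits are Dn = s·h/(h + (s−f)) and Df = s·h/(h − (s−f)), so DoF = Df − Dn = 2·s·(s−f)·h / (h² − (s−f)²).
That is a quadratic in h: DoF·h² − 2·s·(s−f)·h − DoF·(s−f)² = 0 ⇒ h = (s−f)·(s + √(s² + DoF²)) / DoF = 699 × (720 + √(720² + 321²)) / 321 = 699 × (720 + 788.315) / 321 ≈ 3284.5 mm.
Then N = f²/(c·h) = 21² / (0.024 × 3284.5) = 441 / 78.827 ≈ 5.59.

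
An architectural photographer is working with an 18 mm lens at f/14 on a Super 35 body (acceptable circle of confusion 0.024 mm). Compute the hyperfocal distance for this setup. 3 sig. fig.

0.982 m

Hyperfocal distance H = f²/(N·c) + f = 18²/(14 × 0.024) + 18 = 324/0.336 + 18 ≈ 982.3 mm ≈ 0.982 m.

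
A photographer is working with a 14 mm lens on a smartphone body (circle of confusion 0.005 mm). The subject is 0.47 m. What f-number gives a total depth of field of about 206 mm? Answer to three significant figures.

f/18

Write h = H − f = f²/(N·c). The thin-lens limits are Dn = s·h/(h + (s−f)) and Df = s·h/(h − (s−f)), so DoF = Df − Dn = 2·s·(s−f)·h / (h² − (s−f)²).
That is a quadratic in h: DoF·h² − 2·s·(s−f)·h − DoF·(s−f)² = 0 ⇒ h = (s−f)·(s + √(s² + DoF²)) / DoF = 456 × (470 + √(470² + 206²)) / 206 = 456 × (470 + 513.163) / 206 ≈ 2176.3 mm.
Then N = f²/(c·h) = 14² / (0.005 × 2176.3) = 196 / 10.882 ≈ 18.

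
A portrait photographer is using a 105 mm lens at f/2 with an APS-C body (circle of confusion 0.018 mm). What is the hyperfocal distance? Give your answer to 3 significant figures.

Hyperfocal distance H = f²/(N·c) + f = 105²/(2 × 0.018) + 105 = 11025/0.036 + 105 ≈ 306355.0 mm ≈ 306 m.

306 m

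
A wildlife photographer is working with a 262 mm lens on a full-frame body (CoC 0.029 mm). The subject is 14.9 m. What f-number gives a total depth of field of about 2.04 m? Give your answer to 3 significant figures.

f/11

Write h = H − f = f²/(N·c). The thin-lens limits are Dn = s·h/(h + (s−f)) and Df = s·h/(h − (s−f)), so DoF = Df − Dn = 2·s·(s−f)·h / (h² − (s−f)²).
That is a quadratic in h: DoF·h² − 2·s·(s−f)·h − DoF·(s−f)² = 0 ⇒ h = (s−f)·(s + √(s² + DoF²)) / DoF = 14638 × (14900 + √(14900² + 2040²)) / 2040 = 14638 × (14900 + 15039.0) / 2040 ≈ 214827 mm.
Then N = f²/(c·h) = 262² / (0.029 × 214827) = 68644 / 6230.0 ≈ 11.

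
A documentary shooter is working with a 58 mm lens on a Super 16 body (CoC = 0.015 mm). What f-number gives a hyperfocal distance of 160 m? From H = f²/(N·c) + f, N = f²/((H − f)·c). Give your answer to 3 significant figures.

Rearrange H = f²/(N·c) + f for N: N = f² / ((H − f)·c).
N = 58² / ((160000 − 58) × 0.015) = 3364 / 2399 ≈ 1.40.

f/1.40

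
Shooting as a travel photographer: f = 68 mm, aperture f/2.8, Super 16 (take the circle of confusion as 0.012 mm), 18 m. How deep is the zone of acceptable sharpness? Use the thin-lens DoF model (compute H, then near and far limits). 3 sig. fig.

Hyperfocal distance H = f²/(N·c) + f = 68²/(2.8 × 0.012) + 68 = 4624/0.0336 + 68 ≈ 137687.0 mm ≈ 137.7 m.
Near limit Dn = s·(H − f)/(H + s − 2f) = 18000 × (137687.0 − 68) / (137687.0 + 18000 − 2 × 68) = 18000 × 137619.0 / 155551.0 ≈ 15925.0 mm.
Far limit Df = s·(H − f)/(H − s) = 18000 × (137687.0 − 68) / (137687.0 − 18000) = 18000 × 137619.0 / 119687.0 ≈ 20696.8 mm.
Depth of field = Df − Dn = 20696.8 − 15925.0 ≈ 4771.8 mm ≈ 4.77 m.

4.77 m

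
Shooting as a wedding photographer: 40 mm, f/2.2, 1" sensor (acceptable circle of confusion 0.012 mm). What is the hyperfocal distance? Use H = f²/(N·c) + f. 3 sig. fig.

60.6 m

Hyperfocal distance H = f²/(N·c) + f = 40²/(2.2 × 0.012) + 40 = 1600/0.0264 + 40 ≈ 60646.1 mm ≈ 60.6 m.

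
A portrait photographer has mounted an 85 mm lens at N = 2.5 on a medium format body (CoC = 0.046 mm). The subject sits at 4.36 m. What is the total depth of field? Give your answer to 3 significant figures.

Hyperfocal distance H = f²/(N·c) + f = 85²/(2.5 × 0.046) + 85 = 7225/0.115 + 85 ≈ 62911.1 mm ≈ 62.91 m.
Near limit Dn = s·(H − f)/(H + s − 2f) = 4360 × (62911.1 − 85) / (62911.1 + 4360 − 2 × 85) = 4360 × 62826.1 / 67101.1 ≈ 4082.23 mm.
Far limit Df = s·(H − f)/(H − s) = 4360 × (62911.1 − 85) / (62911.1 − 4360) = 4360 × 62826.1 / 58551.1 ≈ 4678.34 mm.
Depth of field = Df − Dn = 4678.34 − 4082.23 ≈ 596.11 mm ≈ 0.596 m.

0.596 m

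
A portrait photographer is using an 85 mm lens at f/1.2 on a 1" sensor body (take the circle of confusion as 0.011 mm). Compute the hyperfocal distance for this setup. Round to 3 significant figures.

547 m

Hyperfocal distance H = f²/(N·c) + f = 85²/(1.2 × 0.011) + 85 = 7225/0.0132 + 85 ≈ 547433.5 mm ≈ 547 m.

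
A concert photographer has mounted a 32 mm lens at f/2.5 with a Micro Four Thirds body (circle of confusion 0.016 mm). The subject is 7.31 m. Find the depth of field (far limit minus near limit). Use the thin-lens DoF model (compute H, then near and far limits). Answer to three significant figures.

Hyperfocal distance H = f²/(N·c) + f = 32²/(2.5 × 0.016) + 32 = 1024/0.04 + 32 ≈ 25632.0 mm ≈ 25.63 m.
Near limit Dn = s·(H − f)/(H + s − 2f) = 7310 × (25632.0 − 32) / (25632.0 + 7310 − 2 × 32) = 7310 × 25600.0 / 32878.0 ≈ 5691.8 mm.
Far limit Df = s·(H − f)/(H − s) = 7310 × (25632.0 − 32) / (25632.0 − 7310) = 7310 × 25600.0 / 18322.0 ≈ 10213.7 mm.
Depth of field = Df − Dn = 10213.7 − 5691.8 ≈ 4521.9 mm ≈ 4.52 m.

4.52 m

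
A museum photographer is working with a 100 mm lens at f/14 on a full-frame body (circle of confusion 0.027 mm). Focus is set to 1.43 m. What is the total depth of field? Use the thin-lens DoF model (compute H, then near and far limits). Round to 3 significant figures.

Hyperfocal distance H = f²/(N·c) + f = 100²/(14 × 0.027) + 100 = 10000/0.378 + 100 ≈ 26555.0 mm ≈ 26.56 m.
Near limit Dn = s·(H − f)/(H + s − 2f) = 1430 × (26555.0 − 100) / (26555.0 + 1430 − 2 × 100) = 1430 × 26455.0 / 27785.0 ≈ 1361.55 mm.
Far limit Df = s·(H − f)/(H − s) = 1430 × (26555.0 − 100) / (26555.0 − 1430) = 1430 × 26455.0 / 25125.0 ≈ 1505.70 mm.
Depth of field = Df − Dn = 1505.70 − 1361.55 ≈ 144.15 mm.

144 mm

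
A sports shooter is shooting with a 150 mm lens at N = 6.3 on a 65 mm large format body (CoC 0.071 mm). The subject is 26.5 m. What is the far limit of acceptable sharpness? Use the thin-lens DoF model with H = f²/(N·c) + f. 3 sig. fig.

Hyperfocal distance H = f²/(N·c) + f = 150²/(6.3 × 0.071) + 150 = 22500/0.4473 + 150 ≈ 50451.8 mm ≈ 50.45 m.
Far limit Df = s·(H − f)/(H − s) = 26500 × (50451.8 − 150) / (50451.8 − 26500) = 26500 × 50301.8 / 23951.8 ≈ 55653 mm ≈ 55.7 m.

55.7 m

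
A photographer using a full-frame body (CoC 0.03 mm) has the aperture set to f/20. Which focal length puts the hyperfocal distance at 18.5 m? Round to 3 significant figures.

105 mm

From H = f²/(N·c) + f, with f ≪ H: f ≈ √(H·N·c) = √(18500 × 20 × 0.03) = √11100 ≈ 105.4 mm.
The +f correction barely moves this — solving exactly, f² + N·c·f − N·c·H = 0 ⇒ f = (−N·c + √((N·c)² + 4·N·c·H))/2 = (−0.6 + √44400)/2 ≈ 105.06 mm, so f ≈ 105 mm.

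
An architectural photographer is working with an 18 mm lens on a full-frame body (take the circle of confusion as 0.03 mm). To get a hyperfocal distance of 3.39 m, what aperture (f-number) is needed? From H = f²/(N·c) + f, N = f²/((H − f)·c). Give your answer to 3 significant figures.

f/3.20

Rearrange H = f²/(N·c) + f for N: N = f² / ((H − f)·c).
N = 18² / ((3390 − 18) × 0.03) = 324 / 101.2 ≈ 3.20.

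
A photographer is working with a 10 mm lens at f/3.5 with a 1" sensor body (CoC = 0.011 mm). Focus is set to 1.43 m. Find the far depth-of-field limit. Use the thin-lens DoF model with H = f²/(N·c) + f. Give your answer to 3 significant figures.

Hyperfocal distance H = f²/(N·c) + f = 10²/(3.5 × 0.011) + 10 = 100/0.0385 + 10 ≈ 2607.4 mm ≈ 2.607 m.
Far limit Df = s·(H − f)/(H − s) = 1430 × (2607.4 − 10) / (2607.4 − 1430) = 1430 × 2597.4 / 1177.4 ≈ 3154.6 mm ≈ 3.15 m.

3.15 m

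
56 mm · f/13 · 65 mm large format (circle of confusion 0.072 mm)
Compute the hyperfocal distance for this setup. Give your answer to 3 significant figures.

Hyperfocal distance H = f²/(N·c) + f = 56²/(13 × 0.072) + 56 = 3136/0.936 + 56 ≈ 3406.4 mm ≈ 3.41 m.

3.41 m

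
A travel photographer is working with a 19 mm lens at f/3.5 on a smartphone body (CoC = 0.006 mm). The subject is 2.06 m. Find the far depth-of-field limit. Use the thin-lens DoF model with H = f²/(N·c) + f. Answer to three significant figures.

Hyperfocal distance H = f²/(N·c) + f = 19²/(3.5 × 0.006) + 19 = 361/0.021 + 19 ≈ 17209.5 mm ≈ 17.21 m.
Far limit Df = s·(H − f)/(H − s) = 2060 × (17209.5 − 19) / (17209.5 − 2060) = 2060 × 17190.5 / 15149.5 ≈ 2337.5 mm ≈ 2.34 m.

2.34 m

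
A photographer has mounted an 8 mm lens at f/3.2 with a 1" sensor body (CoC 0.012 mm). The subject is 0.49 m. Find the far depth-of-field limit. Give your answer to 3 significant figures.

Hyperfocal distance H = f²/(N·c) + f = 8²/(3.2 × 0.012) + 8 = 64/0.0384 + 8 ≈ 1674.7 mm ≈ 1.675 m.
Far limit Df = s·(H − f)/(H − s) = 490 × (1674.7 − 8) / (1674.7 − 490) = 490 × 1666.7 / 1184.7 ≈ 689.36 mm ≈ 0.689 m.

0.689 m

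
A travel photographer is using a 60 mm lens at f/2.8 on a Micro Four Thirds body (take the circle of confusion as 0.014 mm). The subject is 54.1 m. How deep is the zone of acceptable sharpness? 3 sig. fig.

Hyperfocal distance H = f²/(N·c) + f = 60²/(2.8 × 0.014) + 60 = 3600/0.0392 + 60 ≈ 91896.7 mm ≈ 91.90 m.
Near limit Dn = s·(H − f)/(H + s − 2f) = 54100 × (91896.7 − 60) / (91896.7 + 54100 − 2 × 60) = 54100 × 91836.7 / 145876.7 ≈ 34059 mm.
Far limit Df = s·(H − f)/(H − s) = 54100 × (91896.7 − 60) / (91896.7 − 54100) = 54100 × 91836.7 / 37796.7 ≈ 131450 mm.
Depth of field = Df − Dn = 131450 − 34059 ≈ 97391 mm ≈ 97.4 m.

97.4 m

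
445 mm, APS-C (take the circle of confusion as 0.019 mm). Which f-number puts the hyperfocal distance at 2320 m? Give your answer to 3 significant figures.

f/4.49

Rearrange H = f²/(N·c) + f for N: N = f² / ((H − f)·c).
N = 445² / ((2320000 − 445) × 0.019) = 198025 / 44072 ≈ 4.49.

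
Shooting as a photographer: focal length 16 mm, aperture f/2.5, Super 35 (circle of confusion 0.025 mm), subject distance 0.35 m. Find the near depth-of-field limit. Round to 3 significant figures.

324 mm

Hyperfocal distance H = f²/(N·c) + f = 16²/(2.5 × 0.025) + 16 = 256/0.0625 + 16 ≈ 4112.0 mm ≈ 4.112 m.
Near limit Dn = s·(H − f)/(H + s − 2f) = 350 × (4112.0 − 16) / (4112.0 + 350 − 2 × 16) = 350 × 4096.0 / 4430.0 ≈ 323.61 mm.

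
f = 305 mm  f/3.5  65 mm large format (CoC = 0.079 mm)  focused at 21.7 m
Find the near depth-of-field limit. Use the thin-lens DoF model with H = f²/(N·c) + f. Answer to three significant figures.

Hyperfocal distance H = f²/(N·c) + f = 305²/(3.5 × 0.079) + 305 = 93025/0.2765 + 305 ≈ 336742.6 mm ≈ 336.7 m.
Near limit Dn = s·(H − f)/(H + s − 2f) = 21700 × (336742.6 − 305) / (336742.6 + 21700 − 2 × 305) = 21700 × 336437.6 / 357832.6 ≈ 20403 mm ≈ 20.4 m.

20.4 m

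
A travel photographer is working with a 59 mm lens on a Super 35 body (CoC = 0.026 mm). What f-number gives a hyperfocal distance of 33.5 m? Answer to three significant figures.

f/4

Rearrange H = f²/(N·c) + f for N: N = f² / ((H − f)·c).
N = 59² / ((33500 − 59) × 0.026) = 3481 / 869.5 ≈ 4.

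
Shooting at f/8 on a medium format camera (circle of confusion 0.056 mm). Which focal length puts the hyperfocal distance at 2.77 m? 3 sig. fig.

35.0 mm

From H = f²/(N·c) + f, with f ≪ H: f ≈ √(H·N·c) = √(2770 × 8 × 0.056) = √1241.0 ≈ 35.23 mm.
Exact: f² + N·c·f − N·c·H = 0 ⇒ f = (−N·c + √((N·c)² + 4·N·c·H))/2 = (−0.448 + √4964.0)/2 ≈ 35.004 mm ≈ 35.0 mm.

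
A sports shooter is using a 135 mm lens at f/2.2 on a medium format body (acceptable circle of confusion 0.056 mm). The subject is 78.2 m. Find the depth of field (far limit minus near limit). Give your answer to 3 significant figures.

114 m

Hyperfocal distance H = f²/(N·c) + f = 135²/(2.2 × 0.056) + 135 = 18225/0.1232 + 135 ≈ 148065.2 mm ≈ 148.1 m.
Near limit Dn = s·(H − f)/(H + s − 2f) = 78200 × (148065.2 − 135) / (148065.2 + 78200 − 2 × 135) = 78200 × 147930.2 / 225995.2 ≈ 51188 mm.
Far limit Df = s·(H − f)/(H − s) = 78200 × (148065.2 − 135) / (148065.2 − 78200) = 78200 × 147930.2 / 69865.2 ≈ 165578 mm.
Depth of field = Df − Dn = 165578 − 51188 ≈ 114390 mm ≈ 114 m.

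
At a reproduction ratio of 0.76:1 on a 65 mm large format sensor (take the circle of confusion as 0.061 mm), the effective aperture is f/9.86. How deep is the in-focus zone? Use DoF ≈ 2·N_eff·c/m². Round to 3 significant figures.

2.08 mm

At magnification m, DoF ≈ 2·N_eff·c/m² = 2 × 9.86 × 0.061 / 0.76² = 1.203 / 0.5776 ≈ 2.08 mm.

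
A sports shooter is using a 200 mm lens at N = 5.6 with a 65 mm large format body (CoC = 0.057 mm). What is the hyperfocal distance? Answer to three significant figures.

126 m

Hyperfocal distance H = f²/(N·c) + f = 200²/(5.6 × 0.057) + 200 = 40000/0.3192 + 200 ≈ 125513.3 mm ≈ 126 m.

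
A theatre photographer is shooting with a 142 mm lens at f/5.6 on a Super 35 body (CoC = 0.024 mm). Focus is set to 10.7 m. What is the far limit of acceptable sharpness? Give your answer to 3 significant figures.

11.5 m

Hyperfocal distance H = f²/(N·c) + f = 142²/(5.6 × 0.024) + 142 = 20164/0.1344 + 142 ≈ 150171.8 mm ≈ 150.2 m.
Far limit Df = s·(H − f)/(H − s) = 10700 × (150171.8 − 142) / (150171.8 − 10700) = 10700 × 150029.8 / 139471.8 ≈ 11510 mm ≈ 11.5 m.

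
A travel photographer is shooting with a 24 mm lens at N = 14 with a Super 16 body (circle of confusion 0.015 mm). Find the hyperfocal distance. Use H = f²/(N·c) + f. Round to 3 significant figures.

Hyperfocal distance H = f²/(N·c) + f = 24²/(14 × 0.015) + 24 = 576/0.21 + 24 ≈ 2766.9 mm ≈ 2.77 m.

2.77 m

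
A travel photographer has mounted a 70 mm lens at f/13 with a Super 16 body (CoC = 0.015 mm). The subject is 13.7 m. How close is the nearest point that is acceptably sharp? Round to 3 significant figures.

Hyperfocal distance H = f²/(N·c) + f = 70²/(13 × 0.015) + 70 = 4900/0.195 + 70 ≈ 25198.2 mm ≈ 25.20 m.
Near limit Dn = s·(H − f)/(H + s − 2f) = 13700 × (25198.2 − 70) / (25198.2 + 13700 − 2 × 70) = 13700 × 25128.2 / 38758.2 ≈ 8882.2 mm ≈ 8.88 m.

8.88 m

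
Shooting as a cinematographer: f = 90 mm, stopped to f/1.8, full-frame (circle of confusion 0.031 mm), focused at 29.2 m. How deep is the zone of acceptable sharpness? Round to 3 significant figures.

12.2 m

Hyperfocal distance H = f²/(N·c) + f = 90²/(1.8 × 0.031) + 90 = 8100/0.0558 + 90 ≈ 145251.3 mm ≈ 145.3 m.
Near limit Dn = s·(H − f)/(H + s − 2f) = 29200 × (145251.3 − 90) / (145251.3 + 29200 − 2 × 90) = 29200 × 145161.3 / 174271.3 ≈ 24322 mm.
Far limit Df = s·(H − f)/(H − s) = 29200 × (145251.3 − 90) / (145251.3 − 29200) = 29200 × 145161.3 / 116051.3 ≈ 36524 mm.
Depth of field = Df − Dn = 36524 − 24322 ≈ 12202 mm ≈ 12.2 m.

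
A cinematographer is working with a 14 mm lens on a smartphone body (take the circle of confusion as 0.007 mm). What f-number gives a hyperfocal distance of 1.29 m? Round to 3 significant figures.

Rearrange H = f²/(N·c) + f for N: N = f² / ((H − f)·c).
N = 14² / ((1290 − 14) × 0.007) = 196 / 8.932 ≈ 21.9.

f/21.9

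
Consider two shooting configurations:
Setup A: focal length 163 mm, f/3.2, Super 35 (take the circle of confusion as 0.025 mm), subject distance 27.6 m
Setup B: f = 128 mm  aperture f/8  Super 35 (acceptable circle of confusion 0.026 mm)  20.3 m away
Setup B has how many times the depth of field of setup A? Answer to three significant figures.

Setup A: H = 163²/(3.2×0.025) + 163 ≈ 332275.5 mm; DoF = Df − Dn = 30085.5 − 25493.9 ≈ 4591.6 mm.
Setup B: H = 128²/(8×0.026) + 128 ≈ 78897.2 mm; DoF = Df − Dn = 27288 − 16161 ≈ 11127 mm.
Ratio = 11127 / 4591.6 ≈ 2.42.

2.42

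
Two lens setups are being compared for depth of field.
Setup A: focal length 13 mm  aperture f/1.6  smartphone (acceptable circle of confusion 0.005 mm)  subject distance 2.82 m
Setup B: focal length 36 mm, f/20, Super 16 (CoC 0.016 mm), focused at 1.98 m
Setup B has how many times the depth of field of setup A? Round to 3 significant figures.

3.24

Setup A: H = 13²/(1.6×0.005) + 13 ≈ 21138.0 mm; DoF = Df − Dn = 3252.13 − 2489.24 ≈ 762.89 mm.
Setup B: H = 36²/(20×0.016) + 36 ≈ 4086.0 mm; DoF = Df − Dn = 3807.7 − 1337.8 ≈ 2469.9 mm.
Ratio = 2469.9 / 762.89 ≈ 3.24.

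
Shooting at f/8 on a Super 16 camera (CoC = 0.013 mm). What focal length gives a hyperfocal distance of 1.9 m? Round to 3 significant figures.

From H = f²/(N·c) + f, with f ≪ H: f ≈ √(H·N·c) = √(1900 × 8 × 0.013) = √197.60 ≈ 14.06 mm.
Exact: f² + N·c·f − N·c·H = 0 ⇒ f = (−N·c + √((N·c)² + 4·N·c·H))/2 = (−0.104 + √790.41)/2 ≈ 14.005 mm ≈ 14.0 mm.

14.0 mm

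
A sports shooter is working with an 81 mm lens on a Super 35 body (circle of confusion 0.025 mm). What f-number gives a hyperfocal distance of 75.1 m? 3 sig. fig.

f/3.50

Rearrange H = f²/(N·c) + f for N: N = f² / ((H − f)·c).
N = 81² / ((75100 − 81) × 0.025) = 6561 / 1875 ≈ 3.50.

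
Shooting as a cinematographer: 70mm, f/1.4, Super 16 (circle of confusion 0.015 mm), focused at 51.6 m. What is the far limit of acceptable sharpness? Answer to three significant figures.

Hyperfocal distance H = f²/(N·c) + f = 70²/(1.4 × 0.015) + 70 = 4900/0.021 + 70 ≈ 233403.3 mm ≈ 233.4 m.
Far limit Df = s·(H − f)/(H − s) = 51600 × (233403.3 − 70) / (233403.3 − 51600) = 51600 × 233333.3 / 181803.3 ≈ 66225 mm ≈ 66.2 m.

66.2 m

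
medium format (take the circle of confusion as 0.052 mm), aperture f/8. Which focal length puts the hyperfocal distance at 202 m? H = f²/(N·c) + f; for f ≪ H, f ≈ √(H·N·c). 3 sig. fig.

290 mm

From H = f²/(N·c) + f, with f ≪ H: f ≈ √(H·N·c) = √(202000 × 8 × 0.052) = √84032 ≈ 289.9 mm.
The +f correction barely moves this — solving exactly, f² + N·c·f − N·c·H = 0 ⇒ f = (−N·c + √((N·c)² + 4·N·c·H))/2 = (−0.416 + √336128)/2 ≈ 289.67 mm, so f ≈ 290 mm.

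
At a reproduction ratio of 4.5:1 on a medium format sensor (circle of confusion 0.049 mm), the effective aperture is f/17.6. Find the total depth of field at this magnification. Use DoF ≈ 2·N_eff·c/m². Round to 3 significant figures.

At magnification m, DoF ≈ 2·N_eff·c/m² = 2 × 17.6 × 0.049 / 4.5² = 1.725 / 20.25 ≈ 0.0852 mm.

0.0852 mm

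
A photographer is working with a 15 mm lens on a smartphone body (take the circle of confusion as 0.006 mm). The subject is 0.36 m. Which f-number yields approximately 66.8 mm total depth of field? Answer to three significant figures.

f/10

Write h = H − f = f²/(N·c). The thin-lens limits are Dn = s·h/(h + (s−f)) and Df = s·h/(h − (s−f)), so DoF = Df − Dn = 2·s·(s−f)·h / (h² − (s−f)²).
That is a quadratic in h: DoF·h² − 2·s·(s−f)·h − DoF·(s−f)² = 0 ⇒ h = (s−f)·(s + √(s² + DoF²)) / DoF = 345 × (360 + √(360² + 66.8²)) / 66.8 = 345 × (360 + 366.145) / 66.8 ≈ 3750.3 mm.
Then N = f²/(c·h) = 15² / (0.006 × 3750.3) = 225 / 22.502 ≈ 10.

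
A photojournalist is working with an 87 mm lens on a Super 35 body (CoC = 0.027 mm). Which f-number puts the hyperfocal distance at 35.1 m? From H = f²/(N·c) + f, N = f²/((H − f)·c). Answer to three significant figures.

Rearrange H = f²/(N·c) + f for N: N = f² / ((H − f)·c).
N = 87² / ((35100 − 87) × 0.027) = 7569 / 945.4 ≈ 8.01.

f/8.01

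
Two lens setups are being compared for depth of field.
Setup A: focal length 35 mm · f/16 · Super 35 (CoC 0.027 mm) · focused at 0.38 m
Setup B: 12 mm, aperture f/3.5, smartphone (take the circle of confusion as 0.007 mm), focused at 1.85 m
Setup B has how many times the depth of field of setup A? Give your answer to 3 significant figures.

13.7

Setup A: H = 35²/(16×0.027) + 35 ≈ 2870.6 mm; DoF = Df − Dn = 432.637 − 338.782 ≈ 93.855 mm.
Setup B: H = 12²/(3.5×0.007) + 12 ≈ 5889.6 mm; DoF = Df − Dn = 2691.8 − 1409.3 ≈ 1282.5 mm.
Ratio = 1282.5 / 93.855 ≈ 13.7.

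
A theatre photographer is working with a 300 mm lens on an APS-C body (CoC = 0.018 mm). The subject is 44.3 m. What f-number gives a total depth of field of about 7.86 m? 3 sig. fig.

f/10

Write h = H − f = f²/(N·c). The thin-lens limits are Dn = s·h/(h + (s−f)) and Df = s·h/(h − (s−f)), so DoF = Df − Dn = 2·s·(s−f)·h / (h² − (s−f)²).
That is a quadratic in h: DoF·h² − 2·s·(s−f)·h − DoF·(s−f)² = 0 ⇒ h = (s−f)·(s + √(s² + DoF²)) / DoF = 44000 × (44300 + √(44300² + 7860²)) / 7860 = 44000 × (44300 + 44991.9) / 7860 ≈ 499853 mm.
Then N = f²/(c·h) = 300² / (0.018 × 499853) = 90000 / 8997.4 ≈ 10.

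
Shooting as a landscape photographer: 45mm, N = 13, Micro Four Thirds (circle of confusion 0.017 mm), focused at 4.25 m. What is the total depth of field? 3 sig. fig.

Hyperfocal distance H = f²/(N·c) + f = 45²/(13 × 0.017) + 45 = 2025/0.221 + 45 ≈ 9207.9 mm ≈ 9.208 m.
Near limit Dn = s·(H − f)/(H + s − 2f) = 4250 × (9207.9 − 45) / (9207.9 + 4250 − 2 × 45) = 4250 × 9162.9 / 13367.9 ≈ 2913.1 mm.
Far limit Df = s·(H − f)/(H − s) = 4250 × (9207.9 − 45) / (9207.9 − 4250) = 4250 × 9162.9 / 4957.9 ≈ 7854.6 mm.
Depth of field = Df − Dn = 7854.6 − 2913.1 ≈ 4941.5 mm ≈ 4.94 m.

4.94 m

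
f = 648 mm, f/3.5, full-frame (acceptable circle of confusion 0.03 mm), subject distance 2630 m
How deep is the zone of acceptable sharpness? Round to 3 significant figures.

6090 m

Hyperfocal distance H = f²/(N·c) + f = 648²/(3.5 × 0.03) + 648 = 419904/0.105 + 648 ≈ 3999733.7 mm ≈ 4000 m.
Near limit Dn = s·(H − f)/(H + s − 2f) = 2630000 × (3999733.7 − 648) / (3999733.7 + 2630000 − 2 × 648) = 2630000 × 3999085.7 / 6628437.7 ≈ 1586738 mm.
Far limit Df = s·(H − f)/(H − s) = 2630000 × (3999733.7 − 648) / (3999733.7 − 2630000) = 2630000 × 3999085.7 / 1369733.7 ≈ 7678569 mm.
Depth of field = Df − Dn = 7678569 − 1586738 ≈ 6091831 mm ≈ 6090 m.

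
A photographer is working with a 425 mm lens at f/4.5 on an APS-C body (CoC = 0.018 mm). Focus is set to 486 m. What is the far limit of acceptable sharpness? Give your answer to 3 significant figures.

Hyperfocal distance H = f²/(N·c) + f = 425²/(4.5 × 0.018) + 425 = 180625/0.081 + 425 ≈ 2230363.3 mm ≈ 2230 m.
Far limit Df = s·(H − f)/(H − s) = 486000 × (2230363.3 − 425) / (2230363.3 − 486000) = 486000 × 2229938.3 / 1744363.3 ≈ 621287 mm ≈ 621 m.

621 m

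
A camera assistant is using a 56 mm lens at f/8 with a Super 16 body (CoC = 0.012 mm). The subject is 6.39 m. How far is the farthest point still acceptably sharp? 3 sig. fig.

7.93 m

Hyperfocal distance H = f²/(N·c) + f = 56²/(8 × 0.012) + 56 = 3136/0.096 + 56 ≈ 32722.7 mm ≈ 32.72 m.
Far limit Df = s·(H − f)/(H − s) = 6390 × (32722.7 − 56) / (32722.7 − 6390) = 6390 × 32666.7 / 26332.7 ≈ 7927.0 mm ≈ 7.93 m.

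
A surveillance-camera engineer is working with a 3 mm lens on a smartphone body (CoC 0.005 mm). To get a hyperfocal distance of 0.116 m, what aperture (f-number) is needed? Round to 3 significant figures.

f/15.9

Rearrange H = f²/(N·c) + f for N: N = f² / ((H − f)·c).
N = 3² / ((116 − 3) × 0.005) = 9 / 0.5650 ≈ 15.9.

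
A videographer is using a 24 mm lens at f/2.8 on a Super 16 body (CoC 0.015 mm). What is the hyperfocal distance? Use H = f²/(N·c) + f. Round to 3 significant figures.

Hyperfocal distance H = f²/(N·c) + f = 24²/(2.8 × 0.015) + 24 = 576/0.042 + 24 ≈ 13738.3 mm ≈ 13.7 m.

13.7 m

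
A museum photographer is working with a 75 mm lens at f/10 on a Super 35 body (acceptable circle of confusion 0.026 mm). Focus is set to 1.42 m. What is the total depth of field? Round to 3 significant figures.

177 mm

Hyperfocal distance H = f²/(N·c) + f = 75²/(10 × 0.026) + 75 = 5625/0.26 + 75 ≈ 21709.6 mm ≈ 21.71 m.
Near limit Dn = s·(H − f)/(H + s − 2f) = 1420 × (21709.6 − 75) / (21709.6 + 1420 − 2 × 75) = 1420 × 21634.6 / 22979.6 ≈ 1336.89 mm.
Far limit Df = s·(H − f)/(H − s) = 1420 × (21709.6 − 75) / (21709.6 − 1420) = 1420 × 21634.6 / 20289.6 ≈ 1514.13 mm.
Depth of field = Df − Dn = 1514.13 − 1336.89 ≈ 177.24 mm.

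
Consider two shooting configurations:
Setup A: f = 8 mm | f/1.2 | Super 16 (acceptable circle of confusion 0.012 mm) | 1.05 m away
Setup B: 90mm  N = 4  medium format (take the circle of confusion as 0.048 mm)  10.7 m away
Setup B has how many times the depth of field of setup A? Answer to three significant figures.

Setup A: H = 8²/(1.2×0.012) + 8 ≈ 4452.4 mm; DoF = Df − Dn = 1371.56 − 850.58 ≈ 520.98 mm.
Setup B: H = 90²/(4×0.048) + 90 ≈ 42277.5 mm; DoF = Df − Dn = 14295.2 − 8549.8 ≈ 5745.4 mm.
Ratio = 5745.4 / 520.98 ≈ 11.0.

11.0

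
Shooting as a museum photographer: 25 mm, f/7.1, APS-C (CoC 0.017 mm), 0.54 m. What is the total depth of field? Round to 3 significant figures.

108 mm

Hyperfocal distance H = f²/(N·c) + f = 25²/(7.1 × 0.017) + 25 = 625/0.1207 + 25 ≈ 5203.1 mm ≈ 5.203 m.
Near limit Dn = s·(H − f)/(H + s − 2f) = 540 × (5203.1 − 25) / (5203.1 + 540 − 2 × 25) = 540 × 5178.1 / 5693.1 ≈ 491.15 mm.
Far limit Df = s·(H − f)/(H − s) = 540 × (5203.1 − 25) / (5203.1 − 540) = 540 × 5178.1 / 4663.1 ≈ 599.64 mm.
Depth of field = Df − Dn = 599.64 − 491.15 ≈ 108.49 mm.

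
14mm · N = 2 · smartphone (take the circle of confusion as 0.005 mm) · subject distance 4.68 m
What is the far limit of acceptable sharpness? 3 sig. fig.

Hyperfocal distance H = f²/(N·c) + f = 14²/(2 × 0.005) + 14 = 196/0.01 + 14 ≈ 19614.0 mm ≈ 19.61 m.
Far limit Df = s·(H − f)/(H − s) = 4680 × (19614.0 − 14) / (19614.0 − 4680) = 4680 × 19600.0 / 14934.0 ≈ 6142.2 mm ≈ 6.14 m.

6.14 m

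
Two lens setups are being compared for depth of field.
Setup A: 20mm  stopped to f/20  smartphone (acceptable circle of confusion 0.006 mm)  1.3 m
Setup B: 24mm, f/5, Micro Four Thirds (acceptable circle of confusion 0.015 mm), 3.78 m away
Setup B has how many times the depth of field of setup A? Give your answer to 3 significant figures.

Setup A: H = 20²/(20×0.006) + 20 ≈ 3353.3 mm; DoF = Df − Dn = 2110.4 − 939.3 ≈ 1171.1 mm.
Setup B: H = 24²/(5×0.015) + 24 ≈ 7704.0 mm; DoF = Df − Dn = 7398.2 − 2538.5 ≈ 4859.7 mm.
Ratio = 4859.7 / 1171.1 ≈ 4.15.

4.15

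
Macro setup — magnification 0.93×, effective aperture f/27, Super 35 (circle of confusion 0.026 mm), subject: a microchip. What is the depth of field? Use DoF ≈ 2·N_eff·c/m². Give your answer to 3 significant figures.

1.62 mm

At magnification m, DoF ≈ 2·N_eff·c/m² = 2 × 27 × 0.026 / 0.93² = 1.404 / 0.8649 ≈ 1.62 mm.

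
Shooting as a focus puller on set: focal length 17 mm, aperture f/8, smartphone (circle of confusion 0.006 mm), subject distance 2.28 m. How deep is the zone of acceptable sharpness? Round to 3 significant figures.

2.00 m

Hyperfocal distance H = f²/(N·c) + f = 17²/(8 × 0.006) + 17 = 289/0.048 + 17 ≈ 6037.8 mm ≈ 6.038 m.
Near limit Dn = s·(H − f)/(H + s − 2f) = 2280 × (6037.8 − 17) / (6037.8 + 2280 − 2 × 17) = 2280 × 6020.8 / 8283.8 ≈ 1657.1 mm.
Far limit Df = s·(H − f)/(H − s) = 2280 × (6037.8 − 17) / (6037.8 − 2280) = 2280 × 6020.8 / 3757.8 ≈ 3653.0 mm.
Depth of field = Df − Dn = 3653.0 − 1657.1 ≈ 1995.9 mm ≈ 2.00 m.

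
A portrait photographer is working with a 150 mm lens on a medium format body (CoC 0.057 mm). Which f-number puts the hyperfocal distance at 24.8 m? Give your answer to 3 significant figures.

f/16

Rearrange H = f²/(N·c) + f for N: N = f² / ((H − f)·c).
N = 150² / ((24800 − 150) × 0.057) = 22500 / 1405 ≈ 16.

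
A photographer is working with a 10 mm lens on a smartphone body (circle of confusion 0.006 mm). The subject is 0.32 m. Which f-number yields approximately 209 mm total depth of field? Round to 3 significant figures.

Write h = H − f = f²/(N·c). The thin-lens limits are Dn = s·h/(h + (s−f)) and Df = s·h/(h − (s−f)), so DoF = Df − Dn = 2·s·(s−f)·h / (h² − (s−f)²).
That is a quadratic in h: DoF·h² − 2·s·(s−f)·h − DoF·(s−f)² = 0 ⇒ h = (s−f)·(s + √(s² + DoF²)) / DoF = 310 × (320 + √(320² + 209²)) / 209 = 310 × (320 + 382.205) / 209 ≈ 1041.5 mm.
Then N = f²/(c·h) = 10² / (0.006 × 1041.5) = 100 / 6.2493 ≈ 16.

f/16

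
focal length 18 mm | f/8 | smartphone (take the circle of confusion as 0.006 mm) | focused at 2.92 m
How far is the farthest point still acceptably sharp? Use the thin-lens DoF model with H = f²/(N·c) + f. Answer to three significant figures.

5.12 m

Hyperfocal distance H = f²/(N·c) + f = 18²/(8 × 0.006) + 18 = 324/0.048 + 18 ≈ 6768.0 mm ≈ 6.768 m.
Far limit Df = s·(H − f)/(H − s) = 2920 × (6768.0 − 18) / (6768.0 − 2920) = 2920 × 6750.0 / 3848.0 ≈ 5122.1 mm ≈ 5.12 m.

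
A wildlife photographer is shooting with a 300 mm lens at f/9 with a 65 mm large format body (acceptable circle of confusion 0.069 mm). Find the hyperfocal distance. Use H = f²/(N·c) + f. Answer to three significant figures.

145 m

Hyperfocal distance H = f²/(N·c) + f = 300²/(9 × 0.069) + 300 = 90000/0.621 + 300 ≈ 145227.5 mm ≈ 145 m.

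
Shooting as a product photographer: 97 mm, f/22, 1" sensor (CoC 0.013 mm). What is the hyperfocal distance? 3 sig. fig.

Hyperfocal distance H = f²/(N·c) + f = 97²/(22 × 0.013) + 97 = 9409/0.286 + 97 ≈ 32995.6 mm ≈ 33.0 m.

33.0 m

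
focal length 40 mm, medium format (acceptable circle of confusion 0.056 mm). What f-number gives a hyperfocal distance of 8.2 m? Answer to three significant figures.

Rearrange H = f²/(N·c) + f for N: N = f² / ((H − f)·c).
N = 40² / ((8200 − 40) × 0.056) = 1600 / 457.0 ≈ 3.50.

f/3.50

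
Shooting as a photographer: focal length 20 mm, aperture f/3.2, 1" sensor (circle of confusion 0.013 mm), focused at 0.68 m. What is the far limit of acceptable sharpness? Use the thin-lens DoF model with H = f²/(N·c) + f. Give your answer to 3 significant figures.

Hyperfocal distance H = f²/(N·c) + f = 20²/(3.2 × 0.013) + 20 = 400/0.0416 + 20 ≈ 9635.4 mm ≈ 9.635 m.
Far limit Df = s·(H − f)/(H − s) = 680 × (9635.4 − 20) / (9635.4 − 680) = 680 × 9615.4 / 8955.4 ≈ 730.12 mm ≈ 0.730 m.

0.730 m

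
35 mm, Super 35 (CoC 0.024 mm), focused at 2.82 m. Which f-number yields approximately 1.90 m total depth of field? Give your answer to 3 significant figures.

f/5.60

Write h = H − f = f²/(N·c). The thin-lens limits are Dn = s·h/(h + (s−f)) and Df = s·h/(h − (s−f)), so DoF = Df − Dn = 2·s·(s−f)·h / (h² − (s−f)²).
That is a quadratic in h: DoF·h² − 2·s·(s−f)·h − DoF·(s−f)² = 0 ⇒ h = (s−f)·(s + √(s² + DoF²)) / DoF = 2785 × (2820 + √(2820² + 1900²)) / 1900 = 2785 × (2820 + 3400.35) / 1900 ≈ 9117.7 mm.
Then N = f²/(c·h) = 35² / (0.024 × 9117.7) = 1225 / 218.83 ≈ 5.60.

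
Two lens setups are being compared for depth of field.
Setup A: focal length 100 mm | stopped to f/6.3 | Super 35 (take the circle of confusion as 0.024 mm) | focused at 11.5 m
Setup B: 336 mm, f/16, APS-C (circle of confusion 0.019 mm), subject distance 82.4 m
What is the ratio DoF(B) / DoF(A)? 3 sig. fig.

Setup A: H = 100²/(6.3×0.024) + 100 ≈ 66237.6 mm; DoF = Df − Dn = 13895.1 − 9809.2 ≈ 4085.9 mm.
Setup B: H = 336²/(16×0.019) + 336 ≈ 371704.4 mm; DoF = Df − Dn = 105774 − 67487 ≈ 38287 mm.
Ratio = 38287 / 4085.9 ≈ 9.37.

9.37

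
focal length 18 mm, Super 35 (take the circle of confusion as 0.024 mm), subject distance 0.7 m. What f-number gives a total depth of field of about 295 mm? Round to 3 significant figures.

f/4

Write h = H − f = f²/(N·c). The thin-lens limits are Dn = s·h/(h + (s−f)) and Df = s·h/(h − (s−f)), so DoF = Df − Dn = 2·s·(s−f)·h / (h² − (s−f)²).
That is a quadratic in h: DoF·h² − 2·s·(s−f)·h − DoF·(s−f)² = 0 ⇒ h = (s−f)·(s + √(s² + DoF²)) / DoF = 682 × (700 + √(700² + 295²)) / 295 = 682 × (700 + 759.622) / 295 ≈ 3374.4 mm.
Then N = f²/(c·h) = 18² / (0.024 × 3374.4) = 324 / 80.987 ≈ 4.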